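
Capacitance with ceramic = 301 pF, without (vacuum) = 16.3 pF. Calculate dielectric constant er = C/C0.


er = 301 / 16.3 = 18.47

18.47


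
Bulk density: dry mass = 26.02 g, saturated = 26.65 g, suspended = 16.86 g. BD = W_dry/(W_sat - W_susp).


BD = 26.02 / (26.65 - 16.86) = 26.02 / 9.79 = 2.658 g/cm^3

2.658


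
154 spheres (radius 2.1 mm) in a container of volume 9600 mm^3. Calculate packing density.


V_sphere = 4/3*pi*2.1^3 = 38.7924 mm^3
Total V = 154*38.7924 = 5974.0296 mm^3
PD = 5974.0296 / 9600 = 0.622

0.622


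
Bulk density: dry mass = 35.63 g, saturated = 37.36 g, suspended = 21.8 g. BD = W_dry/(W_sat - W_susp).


BD = 35.63 / (37.36 - 21.8) = 35.63 / 15.56 = 2.29 g/cm^3

2.29


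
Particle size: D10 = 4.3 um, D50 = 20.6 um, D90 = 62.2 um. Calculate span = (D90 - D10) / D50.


Span = (62.2 - 4.3) / 20.6 = 57.9 / 20.6 = 2.811

2.811


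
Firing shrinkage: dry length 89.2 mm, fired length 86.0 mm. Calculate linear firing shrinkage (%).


FS = (89.2 - 86.0) / 89.2 * 100 = 3.59%

3.59


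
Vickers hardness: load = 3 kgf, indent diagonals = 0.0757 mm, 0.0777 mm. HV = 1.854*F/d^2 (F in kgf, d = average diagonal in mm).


d_avg = (0.0757+0.0777)/2 = 0.0767 mm
HV = 1.854*3/0.0767^2 = 945

945


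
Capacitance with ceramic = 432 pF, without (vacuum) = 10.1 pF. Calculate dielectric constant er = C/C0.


er = 432 / 10.1 = 42.77

42.77


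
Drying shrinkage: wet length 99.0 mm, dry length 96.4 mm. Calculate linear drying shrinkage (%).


DS = (99.0 - 96.4) / 99.0 * 100 = 2.63%

2.63


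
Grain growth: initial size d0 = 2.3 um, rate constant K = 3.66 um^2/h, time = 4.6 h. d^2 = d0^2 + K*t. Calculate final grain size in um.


d^2 = 2.3^2 + 3.66*4.6 = 22.126
d = sqrt(22.126) = 4.7 um

4.7


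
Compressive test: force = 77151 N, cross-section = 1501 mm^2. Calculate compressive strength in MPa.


CS = 77151 / 1501 = 51.4 MPa

51.4


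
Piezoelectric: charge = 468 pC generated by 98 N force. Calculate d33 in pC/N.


d33 = 468 / 98 = 4.8 pC/N

4.8


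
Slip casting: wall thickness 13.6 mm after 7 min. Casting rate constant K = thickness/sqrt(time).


K = 13.6 / sqrt(7) = 13.6 / 2.6458 = 5.14 mm/min^0.5

5.14


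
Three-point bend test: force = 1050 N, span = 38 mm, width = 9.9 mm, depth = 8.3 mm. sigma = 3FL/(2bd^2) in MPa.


sigma = 3*1050*38/(2*9.9*8.3^2) = 87.8 MPa

87.8


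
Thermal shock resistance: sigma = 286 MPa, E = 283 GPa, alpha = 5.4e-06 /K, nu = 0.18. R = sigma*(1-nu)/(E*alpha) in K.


R = 286*(1-0.18)/(283*1000*5.4e-06) = 153 K

153


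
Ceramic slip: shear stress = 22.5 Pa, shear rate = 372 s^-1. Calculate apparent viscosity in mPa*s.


eta = tau/gamma * 1000 = 22.5/372 * 1000 = 60.5 mPa*s

60.5


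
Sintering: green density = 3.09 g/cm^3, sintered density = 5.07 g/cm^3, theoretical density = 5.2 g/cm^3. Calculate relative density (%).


Relative = 5.07 / 5.2 * 100 = 97.5%

97.5


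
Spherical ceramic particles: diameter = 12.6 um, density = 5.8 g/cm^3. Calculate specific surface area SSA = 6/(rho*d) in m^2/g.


SSA = 6 / (5.8 * 12.6) = 0.082 m^2/g

0.082


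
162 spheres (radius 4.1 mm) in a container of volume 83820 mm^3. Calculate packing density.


V_sphere = 4/3*pi*4.1^3 = 288.6956 mm^3
Total V = 162*288.6956 = 46768.6872 mm^3
PD = 46768.6872 / 83820 = 0.558

0.558


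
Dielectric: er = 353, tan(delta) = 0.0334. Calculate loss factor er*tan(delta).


Loss = 353 * 0.0334 = 11.79

11.79


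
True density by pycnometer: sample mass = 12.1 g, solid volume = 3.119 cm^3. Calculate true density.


TD = 12.1 / 3.119 = 3.879 g/cm^3

3.879


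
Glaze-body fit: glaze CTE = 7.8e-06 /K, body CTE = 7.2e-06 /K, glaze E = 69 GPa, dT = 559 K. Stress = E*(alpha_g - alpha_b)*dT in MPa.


Stress = 69*1000*(7.8e-06 - 7.2e-06)*559 = 23.1 MPa

23.1


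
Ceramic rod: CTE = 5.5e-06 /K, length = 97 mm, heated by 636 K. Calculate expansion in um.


dL = 5.5e-06 * 97 * 636 * 1000 = 339.306 um

339.306


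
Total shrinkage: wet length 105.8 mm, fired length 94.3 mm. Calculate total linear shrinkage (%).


TS = (105.8 - 94.3) / 105.8 * 100 = 10.87%

10.87


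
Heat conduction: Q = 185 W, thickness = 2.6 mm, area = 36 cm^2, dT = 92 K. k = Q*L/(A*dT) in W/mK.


k = 185*2.6/1000/(36/10000*92) = 1.45 W/mK

1.45


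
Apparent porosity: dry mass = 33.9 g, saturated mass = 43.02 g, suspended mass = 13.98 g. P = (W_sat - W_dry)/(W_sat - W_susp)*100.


P = (43.02 - 33.9) / (43.02 - 13.98) * 100 = 9.12 / 29.04 * 100 = 31.4%

31.4


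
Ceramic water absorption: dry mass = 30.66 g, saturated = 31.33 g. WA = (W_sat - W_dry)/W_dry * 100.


WA = (31.33 - 30.66) / 30.66 * 100 = 2.19%

2.19


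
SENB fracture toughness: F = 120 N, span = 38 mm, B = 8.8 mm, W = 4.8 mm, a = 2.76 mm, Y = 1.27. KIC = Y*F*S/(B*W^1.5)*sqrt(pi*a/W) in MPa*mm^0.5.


KIC = 1.27*120*38/(8.8*4.8^1.5)*sqrt(pi*2.76/4.8) = 84.11

84.11


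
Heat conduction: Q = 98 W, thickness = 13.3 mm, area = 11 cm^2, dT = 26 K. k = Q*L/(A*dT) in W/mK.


k = 98*13.3/1000/(11/10000*26) = 45.57 W/mK

45.57


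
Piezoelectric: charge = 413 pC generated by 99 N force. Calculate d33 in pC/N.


d33 = 413 / 99 = 4.2 pC/N

4.2


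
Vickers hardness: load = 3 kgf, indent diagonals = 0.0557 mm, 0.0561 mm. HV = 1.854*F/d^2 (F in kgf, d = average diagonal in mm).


d_avg = (0.0557+0.0561)/2 = 0.0559 mm
HV = 1.854*3/0.0559^2 = 1780

1780


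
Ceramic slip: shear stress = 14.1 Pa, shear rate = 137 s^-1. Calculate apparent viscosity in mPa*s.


eta = tau/gamma * 1000 = 14.1/137 * 1000 = 102.9 mPa*s

102.9


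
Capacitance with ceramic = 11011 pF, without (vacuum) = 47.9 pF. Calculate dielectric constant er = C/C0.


er = 11011 / 47.9 = 229.87

229.87


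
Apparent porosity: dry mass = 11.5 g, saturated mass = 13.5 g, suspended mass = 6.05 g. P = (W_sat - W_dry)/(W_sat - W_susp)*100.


P = (13.5 - 11.5) / (13.5 - 6.05) * 100 = 2.0 / 7.45 * 100 = 26.8%

26.8


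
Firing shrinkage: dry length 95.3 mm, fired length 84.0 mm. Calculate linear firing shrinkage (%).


FS = (95.3 - 84.0) / 95.3 * 100 = 11.86%

11.86


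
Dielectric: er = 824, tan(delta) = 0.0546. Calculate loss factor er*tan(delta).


Loss = 824 * 0.0546 = 44.99

44.99


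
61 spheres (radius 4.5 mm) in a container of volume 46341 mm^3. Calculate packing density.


V_sphere = 4/3*pi*4.5^3 = 381.7035 mm^3
Total V = 61*381.7035 = 23283.9135 mm^3
PD = 23283.9135 / 46341 = 0.502

0.502


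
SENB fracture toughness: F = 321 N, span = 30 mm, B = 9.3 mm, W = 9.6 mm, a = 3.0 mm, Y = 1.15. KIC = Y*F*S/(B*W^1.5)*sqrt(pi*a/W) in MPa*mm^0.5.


KIC = 1.15*321*30/(9.3*9.6^1.5)*sqrt(pi*3.0/9.6) = 39.67

39.67


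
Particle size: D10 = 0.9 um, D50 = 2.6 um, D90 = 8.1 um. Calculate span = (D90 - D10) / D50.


Span = (8.1 - 0.9) / 2.6 = 7.2 / 2.6 = 2.769

2.769


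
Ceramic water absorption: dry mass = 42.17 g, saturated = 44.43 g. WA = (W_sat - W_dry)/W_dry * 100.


WA = (44.43 - 42.17) / 42.17 * 100 = 5.36%

5.36


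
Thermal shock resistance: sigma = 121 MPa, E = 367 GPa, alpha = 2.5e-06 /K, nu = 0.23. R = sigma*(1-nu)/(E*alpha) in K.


R = 121*(1-0.23)/(367*1000*2.5e-06) = 102 K

102


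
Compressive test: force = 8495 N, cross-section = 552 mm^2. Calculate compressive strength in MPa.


CS = 8495 / 552 = 15.4 MPa

15.4


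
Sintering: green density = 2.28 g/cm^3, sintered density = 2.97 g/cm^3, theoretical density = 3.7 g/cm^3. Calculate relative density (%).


Relative = 2.97 / 3.7 * 100 = 80.3%

80.3


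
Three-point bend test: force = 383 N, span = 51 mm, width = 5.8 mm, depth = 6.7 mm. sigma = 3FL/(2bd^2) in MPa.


sigma = 3*383*51/(2*5.8*6.7^2) = 112.5 MPa

112.5


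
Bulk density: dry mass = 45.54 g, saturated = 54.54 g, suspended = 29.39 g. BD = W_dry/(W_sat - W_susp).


BD = 45.54 / (54.54 - 29.39) = 45.54 / 25.15 = 1.811 g/cm^3

1.811


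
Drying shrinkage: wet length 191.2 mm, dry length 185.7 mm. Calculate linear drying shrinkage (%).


DS = (191.2 - 185.7) / 191.2 * 100 = 2.88%

2.88


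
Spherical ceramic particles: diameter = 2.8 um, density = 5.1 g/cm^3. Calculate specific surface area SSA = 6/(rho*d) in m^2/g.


SSA = 6 / (5.1 * 2.8) = 0.42 m^2/g

0.42


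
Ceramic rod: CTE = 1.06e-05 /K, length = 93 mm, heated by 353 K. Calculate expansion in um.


dL = 1.06e-05 * 93 * 353 * 1000 = 347.987 um

347.987


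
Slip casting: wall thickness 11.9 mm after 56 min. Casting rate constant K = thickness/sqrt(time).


K = 11.9 / sqrt(56) = 11.9 / 7.4833 = 1.59 mm/min^0.5

1.59


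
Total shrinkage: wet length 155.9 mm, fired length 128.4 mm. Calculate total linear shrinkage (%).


TS = (155.9 - 128.4) / 155.9 * 100 = 17.64%

17.64


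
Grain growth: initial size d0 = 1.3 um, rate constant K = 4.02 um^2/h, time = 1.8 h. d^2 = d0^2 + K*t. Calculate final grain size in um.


d^2 = 1.3^2 + 4.02*1.8 = 8.926
d = sqrt(8.926) = 2.99 um

2.99


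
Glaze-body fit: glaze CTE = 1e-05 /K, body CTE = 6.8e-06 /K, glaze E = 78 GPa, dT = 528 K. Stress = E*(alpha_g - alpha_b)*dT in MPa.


Stress = 78*1000*(1e-05 - 6.8e-06)*528 = 131.8 MPa

131.8


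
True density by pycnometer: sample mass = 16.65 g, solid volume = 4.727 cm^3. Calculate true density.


TD = 16.65 / 4.727 = 3.522 g/cm^3

3.522


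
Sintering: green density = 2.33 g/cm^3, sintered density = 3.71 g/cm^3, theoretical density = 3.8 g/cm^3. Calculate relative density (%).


Relative = 3.71 / 3.8 * 100 = 97.6%

97.6


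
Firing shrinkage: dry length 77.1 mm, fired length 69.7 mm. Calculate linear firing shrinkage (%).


FS = (77.1 - 69.7) / 77.1 * 100 = 9.6%

9.6


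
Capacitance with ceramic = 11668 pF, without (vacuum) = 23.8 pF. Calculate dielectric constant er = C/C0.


er = 11668 / 23.8 = 490.25

490.25


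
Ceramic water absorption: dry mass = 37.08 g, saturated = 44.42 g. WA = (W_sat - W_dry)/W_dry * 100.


WA = (44.42 - 37.08) / 37.08 * 100 = 19.8%

19.8


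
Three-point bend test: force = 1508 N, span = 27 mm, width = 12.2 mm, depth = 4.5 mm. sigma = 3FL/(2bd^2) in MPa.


sigma = 3*1508*27/(2*12.2*4.5^2) = 247.2 MPa

247.2


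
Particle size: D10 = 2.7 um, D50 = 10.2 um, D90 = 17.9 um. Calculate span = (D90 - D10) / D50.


Span = (17.9 - 2.7) / 10.2 = 15.2 / 10.2 = 1.49

1.49


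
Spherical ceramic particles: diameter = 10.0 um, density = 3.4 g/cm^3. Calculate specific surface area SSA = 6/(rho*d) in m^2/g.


SSA = 6 / (3.4 * 10.0) = 0.176 m^2/g

0.176


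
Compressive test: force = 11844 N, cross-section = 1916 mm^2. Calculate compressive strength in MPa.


CS = 11844 / 1916 = 6.2 MPa

6.2


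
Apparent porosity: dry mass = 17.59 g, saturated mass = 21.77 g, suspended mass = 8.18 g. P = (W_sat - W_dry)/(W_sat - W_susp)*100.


P = (21.77 - 17.59) / (21.77 - 8.18) * 100 = 4.18 / 13.59 * 100 = 30.8%

30.8


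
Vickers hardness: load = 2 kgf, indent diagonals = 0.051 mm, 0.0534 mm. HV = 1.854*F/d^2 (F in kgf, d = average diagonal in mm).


d_avg = (0.051+0.0534)/2 = 0.0522 mm
HV = 1.854*2/0.0522^2 = 1361

1361


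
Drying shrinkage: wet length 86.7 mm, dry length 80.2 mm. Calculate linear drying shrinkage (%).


DS = (86.7 - 80.2) / 86.7 * 100 = 7.5%

7.5


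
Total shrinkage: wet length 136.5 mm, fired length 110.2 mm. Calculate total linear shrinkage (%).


TS = (136.5 - 110.2) / 136.5 * 100 = 19.27%

19.27


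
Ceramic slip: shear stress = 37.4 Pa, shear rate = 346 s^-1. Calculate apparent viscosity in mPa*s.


eta = tau/gamma * 1000 = 37.4/346 * 1000 = 108.1 mPa*s

108.1


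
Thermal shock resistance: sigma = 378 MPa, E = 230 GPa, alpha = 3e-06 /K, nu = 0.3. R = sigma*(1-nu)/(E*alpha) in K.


R = 378*(1-0.3)/(230*1000*3e-06) = 383 K

383


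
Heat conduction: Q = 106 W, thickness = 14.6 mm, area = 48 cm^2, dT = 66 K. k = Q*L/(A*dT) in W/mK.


k = 106*14.6/1000/(48/10000*66) = 4.89 W/mK

4.89


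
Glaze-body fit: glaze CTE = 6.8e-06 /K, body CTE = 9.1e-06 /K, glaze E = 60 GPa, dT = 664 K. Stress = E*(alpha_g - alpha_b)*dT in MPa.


Stress = 60*1000*(6.8e-06 - 9.1e-06)*664 = -91.6 MPa

-91.6


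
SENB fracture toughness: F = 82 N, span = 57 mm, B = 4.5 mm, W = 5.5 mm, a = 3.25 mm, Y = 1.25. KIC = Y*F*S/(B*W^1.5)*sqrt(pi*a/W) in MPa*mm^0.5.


KIC = 1.25*82*57/(4.5*5.5^1.5)*sqrt(pi*3.25/5.5) = 137.14

137.14


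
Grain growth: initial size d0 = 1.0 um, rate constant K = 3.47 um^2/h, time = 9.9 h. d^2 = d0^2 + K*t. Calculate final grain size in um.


d^2 = 1.0^2 + 3.47*9.9 = 35.353
d = sqrt(35.353) = 5.95 um

5.95


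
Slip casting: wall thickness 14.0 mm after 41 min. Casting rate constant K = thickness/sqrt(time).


K = 14.0 / sqrt(41) = 14.0 / 6.4031 = 2.186 mm/min^0.5

2.186


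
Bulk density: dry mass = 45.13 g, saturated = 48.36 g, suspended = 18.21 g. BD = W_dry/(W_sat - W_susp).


BD = 45.13 / (48.36 - 18.21) = 45.13 / 30.15 = 1.497 g/cm^3

1.497


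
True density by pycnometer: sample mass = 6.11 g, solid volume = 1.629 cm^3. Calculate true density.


TD = 6.11 / 1.629 = 3.751 g/cm^3

3.751


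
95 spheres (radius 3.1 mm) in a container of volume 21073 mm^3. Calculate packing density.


V_sphere = 4/3*pi*3.1^3 = 124.7882 mm^3
Total V = 95*124.7882 = 11854.879 mm^3
PD = 11854.879 / 21073 = 0.563

0.563


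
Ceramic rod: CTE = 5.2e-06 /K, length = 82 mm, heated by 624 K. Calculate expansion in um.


dL = 5.2e-06 * 82 * 624 * 1000 = 266.074 um

266.074


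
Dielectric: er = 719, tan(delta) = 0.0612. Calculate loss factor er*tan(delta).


Loss = 719 * 0.0612 = 44.003

44.003


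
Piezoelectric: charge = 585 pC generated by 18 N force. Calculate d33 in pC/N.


d33 = 585 / 18 = 32.5 pC/N

32.5


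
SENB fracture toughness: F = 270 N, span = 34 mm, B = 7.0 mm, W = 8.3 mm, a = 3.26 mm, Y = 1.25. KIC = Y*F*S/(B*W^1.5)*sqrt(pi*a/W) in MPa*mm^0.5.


KIC = 1.25*270*34/(7.0*8.3^1.5)*sqrt(pi*3.26/8.3) = 76.15

76.15


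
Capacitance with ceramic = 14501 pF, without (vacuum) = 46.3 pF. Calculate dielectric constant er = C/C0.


er = 14501 / 46.3 = 313.2

313.2


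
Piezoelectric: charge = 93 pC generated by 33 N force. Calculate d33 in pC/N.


d33 = 93 / 33 = 2.8 pC/N

2.8


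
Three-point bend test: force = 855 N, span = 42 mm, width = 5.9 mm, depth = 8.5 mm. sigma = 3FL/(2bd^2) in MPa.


sigma = 3*855*42/(2*5.9*8.5^2) = 126.4 MPa

126.4


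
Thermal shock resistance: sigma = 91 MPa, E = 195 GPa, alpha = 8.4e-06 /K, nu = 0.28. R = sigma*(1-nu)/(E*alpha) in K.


R = 91*(1-0.28)/(195*1000*8.4e-06) = 40 K

40


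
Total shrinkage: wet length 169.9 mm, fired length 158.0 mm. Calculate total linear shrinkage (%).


TS = (169.9 - 158.0) / 169.9 * 100 = 7.0%

7.0


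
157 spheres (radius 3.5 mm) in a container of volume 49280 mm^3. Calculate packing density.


V_sphere = 4/3*pi*3.5^3 = 179.5944 mm^3
Total V = 157*179.5944 = 28196.3208 mm^3
PD = 28196.3208 / 49280 = 0.572

0.572


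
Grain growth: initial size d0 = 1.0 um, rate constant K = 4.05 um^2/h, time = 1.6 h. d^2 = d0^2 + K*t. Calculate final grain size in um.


d^2 = 1.0^2 + 4.05*1.6 = 7.48
d = sqrt(7.48) = 2.73 um

2.73


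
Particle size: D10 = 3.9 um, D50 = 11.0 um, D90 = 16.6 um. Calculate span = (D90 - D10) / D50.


Span = (16.6 - 3.9) / 11.0 = 12.7 / 11.0 = 1.155

1.155


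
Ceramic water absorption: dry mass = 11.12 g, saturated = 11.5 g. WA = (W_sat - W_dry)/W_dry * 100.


WA = (11.5 - 11.12) / 11.12 * 100 = 3.42%

3.42


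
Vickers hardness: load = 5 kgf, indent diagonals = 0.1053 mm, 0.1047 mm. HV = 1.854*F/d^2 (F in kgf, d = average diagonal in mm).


d_avg = (0.1053+0.1047)/2 = 0.105 mm
HV = 1.854*5/0.105^2 = 841

841


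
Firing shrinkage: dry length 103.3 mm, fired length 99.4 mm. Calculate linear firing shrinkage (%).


FS = (103.3 - 99.4) / 103.3 * 100 = 3.78%

3.78


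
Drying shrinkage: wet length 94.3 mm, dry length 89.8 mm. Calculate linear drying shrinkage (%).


DS = (94.3 - 89.8) / 94.3 * 100 = 4.77%

4.77


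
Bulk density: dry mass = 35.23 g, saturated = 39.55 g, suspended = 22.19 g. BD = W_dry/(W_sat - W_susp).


BD = 35.23 / (39.55 - 22.19) = 35.23 / 17.36 = 2.029 g/cm^3

2.029


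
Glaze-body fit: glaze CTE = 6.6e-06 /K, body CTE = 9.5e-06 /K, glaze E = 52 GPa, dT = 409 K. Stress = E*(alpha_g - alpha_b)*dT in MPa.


Stress = 52*1000*(6.6e-06 - 9.5e-06)*409 = -61.7 MPa

-61.7


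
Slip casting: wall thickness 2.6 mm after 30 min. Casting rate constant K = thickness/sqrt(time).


K = 2.6 / sqrt(30) = 2.6 / 5.4772 = 0.475 mm/min^0.5

0.475


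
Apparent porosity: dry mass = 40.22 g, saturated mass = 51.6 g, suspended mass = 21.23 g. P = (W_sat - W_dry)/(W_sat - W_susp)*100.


P = (51.6 - 40.22) / (51.6 - 21.23) * 100 = 11.38 / 30.37 * 100 = 37.5%

37.5


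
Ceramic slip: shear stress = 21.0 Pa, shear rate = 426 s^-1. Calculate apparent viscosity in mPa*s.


eta = tau/gamma * 1000 = 21.0/426 * 1000 = 49.3 mPa*s

49.3


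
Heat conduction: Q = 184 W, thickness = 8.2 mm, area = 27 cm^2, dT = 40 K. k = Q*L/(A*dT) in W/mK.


k = 184*8.2/1000/(27/10000*40) = 13.97 W/mK

13.97


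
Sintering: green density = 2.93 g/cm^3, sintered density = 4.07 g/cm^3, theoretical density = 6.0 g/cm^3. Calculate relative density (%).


Relative = 4.07 / 6.0 * 100 = 67.8%

67.8


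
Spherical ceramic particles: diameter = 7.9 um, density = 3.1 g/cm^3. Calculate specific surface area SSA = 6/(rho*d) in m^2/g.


SSA = 6 / (3.1 * 7.9) = 0.245 m^2/g

0.245


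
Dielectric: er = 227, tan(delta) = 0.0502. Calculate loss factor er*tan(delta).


Loss = 227 * 0.0502 = 11.395

11.395


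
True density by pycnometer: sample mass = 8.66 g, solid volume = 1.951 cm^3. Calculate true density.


TD = 8.66 / 1.951 = 4.439 g/cm^3

4.439


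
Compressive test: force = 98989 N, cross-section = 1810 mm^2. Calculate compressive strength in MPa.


CS = 98989 / 1810 = 54.7 MPa

54.7


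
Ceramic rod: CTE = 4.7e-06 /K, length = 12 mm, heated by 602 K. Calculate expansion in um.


dL = 4.7e-06 * 12 * 602 * 1000 = 33.953 um

33.953


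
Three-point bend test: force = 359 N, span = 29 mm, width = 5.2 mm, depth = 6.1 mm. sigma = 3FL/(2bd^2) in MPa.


sigma = 3*359*29/(2*5.2*6.1^2) = 80.7 MPa

80.7


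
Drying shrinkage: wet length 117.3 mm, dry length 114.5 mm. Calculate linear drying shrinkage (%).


DS = (117.3 - 114.5) / 117.3 * 100 = 2.39%

2.39


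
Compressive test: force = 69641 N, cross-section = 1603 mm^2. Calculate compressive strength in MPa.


CS = 69641 / 1603 = 43.4 MPa

43.4


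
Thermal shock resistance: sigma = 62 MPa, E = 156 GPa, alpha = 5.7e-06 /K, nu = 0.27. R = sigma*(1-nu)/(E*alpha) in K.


R = 62*(1-0.27)/(156*1000*5.7e-06) = 51 K

51


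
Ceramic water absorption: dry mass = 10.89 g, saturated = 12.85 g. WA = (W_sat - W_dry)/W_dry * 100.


WA = (12.85 - 10.89) / 10.89 * 100 = 18.0%

18.0


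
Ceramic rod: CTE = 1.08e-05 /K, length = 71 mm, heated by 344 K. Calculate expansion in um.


dL = 1.08e-05 * 71 * 344 * 1000 = 263.779 um

263.779


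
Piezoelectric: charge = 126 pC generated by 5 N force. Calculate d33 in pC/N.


d33 = 126 / 5 = 25.2 pC/N

25.2


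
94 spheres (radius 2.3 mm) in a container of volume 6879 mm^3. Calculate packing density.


V_sphere = 4/3*pi*2.3^3 = 50.965 mm^3
Total V = 94*50.965 = 4790.71 mm^3
PD = 4790.71 / 6879 = 0.696

0.696


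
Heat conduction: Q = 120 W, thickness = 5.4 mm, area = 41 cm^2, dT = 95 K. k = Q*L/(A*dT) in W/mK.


k = 120*5.4/1000/(41/10000*95) = 1.66 W/mK

1.66


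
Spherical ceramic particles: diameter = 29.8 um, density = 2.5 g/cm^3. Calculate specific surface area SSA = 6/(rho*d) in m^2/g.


SSA = 6 / (2.5 * 29.8) = 0.081 m^2/g

0.081


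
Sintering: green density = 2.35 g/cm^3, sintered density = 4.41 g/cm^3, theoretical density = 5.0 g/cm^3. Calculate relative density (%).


Relative = 4.41 / 5.0 * 100 = 88.2%

88.2


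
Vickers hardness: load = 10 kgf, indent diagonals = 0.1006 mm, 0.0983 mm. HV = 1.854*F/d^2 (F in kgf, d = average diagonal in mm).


d_avg = (0.1006+0.0983)/2 = 0.09945 mm
HV = 1.854*10/0.09945^2 = 1875

1875


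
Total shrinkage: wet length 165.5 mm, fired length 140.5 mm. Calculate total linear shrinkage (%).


TS = (165.5 - 140.5) / 165.5 * 100 = 15.11%

15.11


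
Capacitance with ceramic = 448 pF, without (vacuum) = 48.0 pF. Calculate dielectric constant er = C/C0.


er = 448 / 48.0 = 9.33

9.33


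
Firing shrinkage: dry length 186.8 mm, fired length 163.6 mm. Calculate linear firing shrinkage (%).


FS = (186.8 - 163.6) / 186.8 * 100 = 12.42%

12.42


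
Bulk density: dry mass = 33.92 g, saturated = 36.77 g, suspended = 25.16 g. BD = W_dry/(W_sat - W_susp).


BD = 33.92 / (36.77 - 25.16) = 33.92 / 11.61 = 2.922 g/cm^3

2.922


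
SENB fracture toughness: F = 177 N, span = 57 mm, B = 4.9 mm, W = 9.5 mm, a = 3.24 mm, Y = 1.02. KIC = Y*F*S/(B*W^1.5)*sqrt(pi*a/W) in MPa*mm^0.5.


KIC = 1.02*177*57/(4.9*9.5^1.5)*sqrt(pi*3.24/9.5) = 74.24

74.24


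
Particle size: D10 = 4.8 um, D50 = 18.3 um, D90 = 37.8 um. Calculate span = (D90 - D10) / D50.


Span = (37.8 - 4.8) / 18.3 = 33.0 / 18.3 = 1.803

1.803


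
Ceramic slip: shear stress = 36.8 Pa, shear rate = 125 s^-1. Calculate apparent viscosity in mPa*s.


eta = tau/gamma * 1000 = 36.8/125 * 1000 = 294.4 mPa*s

294.4


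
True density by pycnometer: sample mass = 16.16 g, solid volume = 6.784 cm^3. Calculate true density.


TD = 16.16 / 6.784 = 2.382 g/cm^3

2.382


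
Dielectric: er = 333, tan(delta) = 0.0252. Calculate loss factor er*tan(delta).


Loss = 333 * 0.0252 = 8.392

8.392


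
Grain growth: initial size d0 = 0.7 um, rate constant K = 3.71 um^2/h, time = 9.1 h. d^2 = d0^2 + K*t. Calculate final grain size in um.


d^2 = 0.7^2 + 3.71*9.1 = 34.251
d = sqrt(34.251) = 5.85 um

5.85


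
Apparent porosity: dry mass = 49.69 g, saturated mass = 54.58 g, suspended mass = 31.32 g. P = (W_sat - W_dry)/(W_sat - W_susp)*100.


P = (54.58 - 49.69) / (54.58 - 31.32) * 100 = 4.89 / 23.26 * 100 = 21.0%

21.0


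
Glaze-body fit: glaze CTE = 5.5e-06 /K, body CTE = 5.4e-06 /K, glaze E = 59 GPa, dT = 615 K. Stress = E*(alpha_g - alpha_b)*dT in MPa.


Stress = 59*1000*(5.5e-06 - 5.4e-06)*615 = 3.6 MPa

3.6


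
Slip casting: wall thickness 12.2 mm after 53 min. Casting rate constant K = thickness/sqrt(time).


K = 12.2 / sqrt(53) = 12.2 / 7.2801 = 1.676 mm/min^0.5

1.676


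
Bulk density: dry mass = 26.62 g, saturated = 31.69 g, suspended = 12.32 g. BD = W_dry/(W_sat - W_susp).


BD = 26.62 / (31.69 - 12.32) = 26.62 / 19.37 = 1.374 g/cm^3

1.374


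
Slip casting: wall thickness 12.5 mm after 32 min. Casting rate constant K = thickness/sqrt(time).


K = 12.5 / sqrt(32) = 12.5 / 5.6569 = 2.21 mm/min^0.5

2.21


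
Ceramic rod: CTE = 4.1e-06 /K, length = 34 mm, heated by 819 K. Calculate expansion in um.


dL = 4.1e-06 * 34 * 819 * 1000 = 114.169 um

114.169


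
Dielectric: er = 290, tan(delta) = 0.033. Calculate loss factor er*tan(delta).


Loss = 290 * 0.033 = 9.57

9.57


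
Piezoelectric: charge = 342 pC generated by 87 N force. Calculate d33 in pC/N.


d33 = 342 / 87 = 3.9 pC/N

3.9


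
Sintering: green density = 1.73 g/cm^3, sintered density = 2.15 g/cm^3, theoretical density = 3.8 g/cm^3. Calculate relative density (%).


Relative = 2.15 / 3.8 * 100 = 56.6%

56.6


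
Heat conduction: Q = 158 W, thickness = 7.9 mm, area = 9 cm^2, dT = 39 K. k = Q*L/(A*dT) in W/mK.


k = 158*7.9/1000/(9/10000*39) = 35.56 W/mK

35.56


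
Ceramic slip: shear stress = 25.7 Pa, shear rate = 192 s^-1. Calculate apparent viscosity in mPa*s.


eta = tau/gamma * 1000 = 25.7/192 * 1000 = 133.9 mPa*s

133.9


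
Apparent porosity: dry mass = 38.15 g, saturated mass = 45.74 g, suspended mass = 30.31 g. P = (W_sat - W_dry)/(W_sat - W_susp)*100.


P = (45.74 - 38.15) / (45.74 - 30.31) * 100 = 7.59 / 15.43 * 100 = 49.2%

49.2


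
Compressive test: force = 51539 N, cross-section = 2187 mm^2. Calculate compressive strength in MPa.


CS = 51539 / 2187 = 23.6 MPa

23.6


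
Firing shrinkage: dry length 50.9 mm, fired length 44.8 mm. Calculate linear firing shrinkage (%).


FS = (50.9 - 44.8) / 50.9 * 100 = 11.98%

11.98


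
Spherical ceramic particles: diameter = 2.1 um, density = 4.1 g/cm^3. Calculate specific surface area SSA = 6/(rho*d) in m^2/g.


SSA = 6 / (4.1 * 2.1) = 0.697 m^2/g

0.697


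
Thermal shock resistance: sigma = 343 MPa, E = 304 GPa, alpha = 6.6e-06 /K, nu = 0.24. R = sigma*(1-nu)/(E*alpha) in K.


R = 343*(1-0.24)/(304*1000*6.6e-06) = 130 K

130


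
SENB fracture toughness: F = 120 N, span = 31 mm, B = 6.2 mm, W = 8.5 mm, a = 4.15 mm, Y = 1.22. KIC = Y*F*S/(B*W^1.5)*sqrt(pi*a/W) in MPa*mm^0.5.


KIC = 1.22*120*31/(6.2*8.5^1.5)*sqrt(pi*4.15/8.5) = 36.58

36.58


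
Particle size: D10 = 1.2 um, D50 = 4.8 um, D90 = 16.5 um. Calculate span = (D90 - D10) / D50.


Span = (16.5 - 1.2) / 4.8 = 15.3 / 4.8 = 3.188

3.188


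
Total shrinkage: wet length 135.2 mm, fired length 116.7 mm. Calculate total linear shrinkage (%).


TS = (135.2 - 116.7) / 135.2 * 100 = 13.68%

13.68


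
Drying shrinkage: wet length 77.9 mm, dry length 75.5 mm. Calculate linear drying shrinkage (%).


DS = (77.9 - 75.5) / 77.9 * 100 = 3.08%

3.08


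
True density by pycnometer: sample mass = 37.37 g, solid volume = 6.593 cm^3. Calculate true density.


TD = 37.37 / 6.593 = 5.668 g/cm^3

5.668


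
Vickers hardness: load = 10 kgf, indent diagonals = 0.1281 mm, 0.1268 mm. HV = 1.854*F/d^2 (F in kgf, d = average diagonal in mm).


d_avg = (0.1281+0.1268)/2 = 0.12745 mm
HV = 1.854*10/0.12745^2 = 1141

1141


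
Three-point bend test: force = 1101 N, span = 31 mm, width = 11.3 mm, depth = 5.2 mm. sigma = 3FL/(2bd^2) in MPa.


sigma = 3*1101*31/(2*11.3*5.2^2) = 167.6 MPa

167.6


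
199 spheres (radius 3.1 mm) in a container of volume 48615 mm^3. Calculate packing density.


V_sphere = 4/3*pi*3.1^3 = 124.7882 mm^3
Total V = 199*124.7882 = 24832.8518 mm^3
PD = 24832.8518 / 48615 = 0.511

0.511


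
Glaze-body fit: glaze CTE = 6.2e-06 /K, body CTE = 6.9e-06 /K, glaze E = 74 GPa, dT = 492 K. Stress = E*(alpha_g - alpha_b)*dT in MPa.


Stress = 74*1000*(6.2e-06 - 6.9e-06)*492 = -25.5 MPa

-25.5


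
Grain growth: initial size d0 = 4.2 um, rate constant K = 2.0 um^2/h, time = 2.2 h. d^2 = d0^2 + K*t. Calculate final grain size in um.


d^2 = 4.2^2 + 2.0*2.2 = 22.04
d = sqrt(22.04) = 4.69 um

4.69


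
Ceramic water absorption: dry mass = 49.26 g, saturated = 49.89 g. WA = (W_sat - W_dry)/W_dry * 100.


WA = (49.89 - 49.26) / 49.26 * 100 = 1.28%

1.28


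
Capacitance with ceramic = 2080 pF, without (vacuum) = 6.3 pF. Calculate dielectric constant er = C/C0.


er = 2080 / 6.3 = 330.16

330.16


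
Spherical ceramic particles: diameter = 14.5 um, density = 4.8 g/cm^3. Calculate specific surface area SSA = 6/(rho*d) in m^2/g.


SSA = 6 / (4.8 * 14.5) = 0.086 m^2/g

0.086


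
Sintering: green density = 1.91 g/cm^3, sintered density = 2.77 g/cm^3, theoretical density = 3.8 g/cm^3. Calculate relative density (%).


Relative = 2.77 / 3.8 * 100 = 72.9%

72.9


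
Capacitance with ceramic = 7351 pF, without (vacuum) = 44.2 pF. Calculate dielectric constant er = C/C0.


er = 7351 / 44.2 = 166.31

166.31


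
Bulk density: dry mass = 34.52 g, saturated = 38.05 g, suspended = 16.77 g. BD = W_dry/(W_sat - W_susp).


BD = 34.52 / (38.05 - 16.77) = 34.52 / 21.28 = 1.622 g/cm^3

1.622


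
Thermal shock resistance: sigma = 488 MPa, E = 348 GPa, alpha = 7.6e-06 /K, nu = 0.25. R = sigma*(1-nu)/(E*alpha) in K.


R = 488*(1-0.25)/(348*1000*7.6e-06) = 138 K

138


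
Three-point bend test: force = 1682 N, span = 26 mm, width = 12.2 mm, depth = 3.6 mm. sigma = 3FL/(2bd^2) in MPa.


sigma = 3*1682*26/(2*12.2*3.6^2) = 414.9 MPa

414.9


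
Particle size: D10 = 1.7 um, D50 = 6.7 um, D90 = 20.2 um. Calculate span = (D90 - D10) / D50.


Span = (20.2 - 1.7) / 6.7 = 18.5 / 6.7 = 2.761

2.761


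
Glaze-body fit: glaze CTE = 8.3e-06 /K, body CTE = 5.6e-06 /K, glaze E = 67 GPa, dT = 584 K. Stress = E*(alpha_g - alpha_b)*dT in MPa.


Stress = 67*1000*(8.3e-06 - 5.6e-06)*584 = 105.6 MPa

105.6


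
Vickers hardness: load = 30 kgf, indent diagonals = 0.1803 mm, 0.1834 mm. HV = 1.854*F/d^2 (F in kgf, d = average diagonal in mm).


d_avg = (0.1803+0.1834)/2 = 0.18185 mm
HV = 1.854*30/0.18185^2 = 1682

1682


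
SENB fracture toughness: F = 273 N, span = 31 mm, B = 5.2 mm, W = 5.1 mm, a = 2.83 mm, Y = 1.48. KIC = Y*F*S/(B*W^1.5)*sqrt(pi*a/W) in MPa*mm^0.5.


KIC = 1.48*273*31/(5.2*5.1^1.5)*sqrt(pi*2.83/5.1) = 276.13

276.13


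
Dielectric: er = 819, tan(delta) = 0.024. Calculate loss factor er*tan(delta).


Loss = 819 * 0.024 = 19.656

19.656


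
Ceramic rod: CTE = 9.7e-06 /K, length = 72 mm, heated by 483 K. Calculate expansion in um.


dL = 9.7e-06 * 72 * 483 * 1000 = 337.327 um

337.327


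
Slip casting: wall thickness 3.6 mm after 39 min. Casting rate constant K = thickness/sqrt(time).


K = 3.6 / sqrt(39) = 3.6 / 6.245 = 0.576 mm/min^0.5

0.576


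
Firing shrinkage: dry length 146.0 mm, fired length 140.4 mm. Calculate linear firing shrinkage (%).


FS = (146.0 - 140.4) / 146.0 * 100 = 3.84%

3.84


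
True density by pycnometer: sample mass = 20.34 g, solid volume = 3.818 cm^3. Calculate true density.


TD = 20.34 / 3.818 = 5.327 g/cm^3

5.327


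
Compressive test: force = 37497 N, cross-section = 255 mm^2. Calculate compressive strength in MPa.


CS = 37497 / 255 = 147.0 MPa

147.0


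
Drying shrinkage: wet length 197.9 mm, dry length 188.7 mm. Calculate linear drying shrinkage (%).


DS = (197.9 - 188.7) / 197.9 * 100 = 4.65%

4.65


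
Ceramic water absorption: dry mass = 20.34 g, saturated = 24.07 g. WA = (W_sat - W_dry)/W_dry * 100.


WA = (24.07 - 20.34) / 20.34 * 100 = 18.34%

18.34


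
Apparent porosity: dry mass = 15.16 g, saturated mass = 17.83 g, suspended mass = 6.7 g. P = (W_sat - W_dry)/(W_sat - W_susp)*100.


P = (17.83 - 15.16) / (17.83 - 6.7) * 100 = 2.67 / 11.13 * 100 = 24.0%

24.0


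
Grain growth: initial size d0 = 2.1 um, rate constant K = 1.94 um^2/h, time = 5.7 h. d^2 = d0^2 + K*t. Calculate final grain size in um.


d^2 = 2.1^2 + 1.94*5.7 = 15.468
d = sqrt(15.468) = 3.93 um

3.93


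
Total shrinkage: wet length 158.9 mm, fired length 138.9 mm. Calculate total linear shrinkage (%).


TS = (158.9 - 138.9) / 158.9 * 100 = 12.59%

12.59


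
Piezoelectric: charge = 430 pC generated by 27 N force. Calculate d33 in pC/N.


d33 = 430 / 27 = 15.9 pC/N

15.9


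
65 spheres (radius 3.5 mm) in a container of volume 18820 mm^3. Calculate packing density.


V_sphere = 4/3*pi*3.5^3 = 179.5944 mm^3
Total V = 65*179.5944 = 11673.636 mm^3
PD = 11673.636 / 18820 = 0.62

0.62


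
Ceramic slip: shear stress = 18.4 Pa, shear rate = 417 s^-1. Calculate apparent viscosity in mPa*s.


eta = tau/gamma * 1000 = 18.4/417 * 1000 = 44.1 mPa*s

44.1


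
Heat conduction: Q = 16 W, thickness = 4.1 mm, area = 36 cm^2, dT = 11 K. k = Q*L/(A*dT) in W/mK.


k = 16*4.1/1000/(36/10000*11) = 1.66 W/mK

1.66


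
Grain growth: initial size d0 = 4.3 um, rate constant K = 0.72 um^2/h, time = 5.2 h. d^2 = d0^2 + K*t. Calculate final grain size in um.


d^2 = 4.3^2 + 0.72*5.2 = 22.234
d = sqrt(22.234) = 4.72 um

4.72


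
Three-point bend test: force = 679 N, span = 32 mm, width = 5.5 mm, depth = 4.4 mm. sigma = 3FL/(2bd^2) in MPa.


sigma = 3*679*32/(2*5.5*4.4^2) = 306.1 MPa

306.1


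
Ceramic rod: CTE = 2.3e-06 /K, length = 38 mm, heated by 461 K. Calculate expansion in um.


dL = 2.3e-06 * 38 * 461 * 1000 = 40.291 um

40.291


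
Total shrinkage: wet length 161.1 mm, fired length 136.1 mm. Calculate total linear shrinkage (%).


TS = (161.1 - 136.1) / 161.1 * 100 = 15.52%

15.52


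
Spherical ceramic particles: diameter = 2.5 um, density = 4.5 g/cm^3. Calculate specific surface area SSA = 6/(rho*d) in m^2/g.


SSA = 6 / (4.5 * 2.5) = 0.533 m^2/g

0.533


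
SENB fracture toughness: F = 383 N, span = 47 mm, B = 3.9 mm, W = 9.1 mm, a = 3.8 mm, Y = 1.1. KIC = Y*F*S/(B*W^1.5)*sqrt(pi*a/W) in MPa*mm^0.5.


KIC = 1.1*383*47/(3.9*9.1^1.5)*sqrt(pi*3.8/9.1) = 211.84

211.84


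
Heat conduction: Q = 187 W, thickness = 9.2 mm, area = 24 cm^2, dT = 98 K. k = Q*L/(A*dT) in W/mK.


k = 187*9.2/1000/(24/10000*98) = 7.31 W/mK

7.31


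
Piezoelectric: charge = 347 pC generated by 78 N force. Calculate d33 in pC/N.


d33 = 347 / 78 = 4.4 pC/N

4.4


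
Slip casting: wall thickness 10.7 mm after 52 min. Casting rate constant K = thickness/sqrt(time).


K = 10.7 / sqrt(52) = 10.7 / 7.2111 = 1.484 mm/min^0.5

1.484


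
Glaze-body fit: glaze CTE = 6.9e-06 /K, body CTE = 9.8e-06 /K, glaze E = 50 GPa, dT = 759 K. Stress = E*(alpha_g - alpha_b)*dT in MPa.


Stress = 50*1000*(6.9e-06 - 9.8e-06)*759 = -110.1 MPa

-110.1


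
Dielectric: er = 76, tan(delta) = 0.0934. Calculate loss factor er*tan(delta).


Loss = 76 * 0.0934 = 7.098

7.098


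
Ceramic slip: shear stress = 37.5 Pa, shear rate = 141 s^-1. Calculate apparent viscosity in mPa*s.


eta = tau/gamma * 1000 = 37.5/141 * 1000 = 266.0 mPa*s

266.0


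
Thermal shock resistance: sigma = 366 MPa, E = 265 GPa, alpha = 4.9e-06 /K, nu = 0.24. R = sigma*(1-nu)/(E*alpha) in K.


R = 366*(1-0.24)/(265*1000*4.9e-06) = 214 K

214


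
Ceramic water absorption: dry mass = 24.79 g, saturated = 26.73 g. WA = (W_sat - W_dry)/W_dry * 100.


WA = (26.73 - 24.79) / 24.79 * 100 = 7.83%

7.83


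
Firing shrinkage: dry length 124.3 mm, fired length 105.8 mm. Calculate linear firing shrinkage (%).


FS = (124.3 - 105.8) / 124.3 * 100 = 14.88%

14.88


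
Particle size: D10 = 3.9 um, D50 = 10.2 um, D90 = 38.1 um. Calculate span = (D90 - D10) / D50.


Span = (38.1 - 3.9) / 10.2 = 34.2 / 10.2 = 3.353

3.353


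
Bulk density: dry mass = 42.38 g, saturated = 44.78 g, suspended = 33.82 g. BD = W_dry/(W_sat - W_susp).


BD = 42.38 / (44.78 - 33.82) = 42.38 / 10.96 = 3.867 g/cm^3

3.867


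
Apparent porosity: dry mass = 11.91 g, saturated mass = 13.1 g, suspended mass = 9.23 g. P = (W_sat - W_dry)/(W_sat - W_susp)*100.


P = (13.1 - 11.91) / (13.1 - 9.23) * 100 = 1.19 / 3.87 * 100 = 30.7%

30.7


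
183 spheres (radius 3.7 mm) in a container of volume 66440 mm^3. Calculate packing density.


V_sphere = 4/3*pi*3.7^3 = 212.1748 mm^3
Total V = 183*212.1748 = 38827.9884 mm^3
PD = 38827.9884 / 66440 = 0.584

0.584


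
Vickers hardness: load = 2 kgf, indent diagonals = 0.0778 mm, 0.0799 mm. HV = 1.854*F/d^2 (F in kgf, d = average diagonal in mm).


d_avg = (0.0778+0.0799)/2 = 0.07885 mm
HV = 1.854*2/0.07885^2 = 596

596


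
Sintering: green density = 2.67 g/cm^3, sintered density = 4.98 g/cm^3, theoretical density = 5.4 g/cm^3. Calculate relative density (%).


Relative = 4.98 / 5.4 * 100 = 92.2%

92.2


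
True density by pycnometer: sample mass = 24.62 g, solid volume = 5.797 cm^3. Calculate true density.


TD = 24.62 / 5.797 = 4.247 g/cm^3

4.247


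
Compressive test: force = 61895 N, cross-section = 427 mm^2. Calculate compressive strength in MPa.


CS = 61895 / 427 = 145.0 MPa

145.0


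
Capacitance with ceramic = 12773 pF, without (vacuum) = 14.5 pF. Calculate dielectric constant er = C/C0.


er = 12773 / 14.5 = 880.9

880.9


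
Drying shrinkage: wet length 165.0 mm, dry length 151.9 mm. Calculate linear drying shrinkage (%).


DS = (165.0 - 151.9) / 165.0 * 100 = 7.94%

7.94


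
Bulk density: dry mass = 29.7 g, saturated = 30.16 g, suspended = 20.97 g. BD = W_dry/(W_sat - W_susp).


BD = 29.7 / (30.16 - 20.97) = 29.7 / 9.19 = 3.232 g/cm^3

3.232


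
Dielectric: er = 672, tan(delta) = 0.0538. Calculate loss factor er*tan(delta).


Loss = 672 * 0.0538 = 36.154

36.154


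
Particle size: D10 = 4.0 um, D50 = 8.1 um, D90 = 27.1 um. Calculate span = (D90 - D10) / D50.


Span = (27.1 - 4.0) / 8.1 = 23.1 / 8.1 = 2.852

2.852


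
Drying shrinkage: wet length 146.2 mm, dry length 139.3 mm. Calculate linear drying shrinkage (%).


DS = (146.2 - 139.3) / 146.2 * 100 = 4.72%

4.72


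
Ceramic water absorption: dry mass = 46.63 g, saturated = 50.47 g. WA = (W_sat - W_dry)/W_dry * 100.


WA = (50.47 - 46.63) / 46.63 * 100 = 8.24%

8.24


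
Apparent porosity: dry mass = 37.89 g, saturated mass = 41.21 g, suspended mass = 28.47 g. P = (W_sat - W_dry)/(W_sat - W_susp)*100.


P = (41.21 - 37.89) / (41.21 - 28.47) * 100 = 3.32 / 12.74 * 100 = 26.1%

26.1


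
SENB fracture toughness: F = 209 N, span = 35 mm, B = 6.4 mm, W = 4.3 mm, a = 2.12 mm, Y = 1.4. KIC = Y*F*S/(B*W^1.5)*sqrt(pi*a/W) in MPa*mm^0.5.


KIC = 1.4*209*35/(6.4*4.3^1.5)*sqrt(pi*2.12/4.3) = 223.34

223.34


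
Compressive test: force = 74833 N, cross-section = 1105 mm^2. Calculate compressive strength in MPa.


CS = 74833 / 1105 = 67.7 MPa

67.7


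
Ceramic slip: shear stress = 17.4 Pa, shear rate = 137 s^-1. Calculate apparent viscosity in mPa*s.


eta = tau/gamma * 1000 = 17.4/137 * 1000 = 127.0 mPa*s

127.0


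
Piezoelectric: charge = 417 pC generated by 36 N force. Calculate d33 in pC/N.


d33 = 417 / 36 = 11.6 pC/N

11.6


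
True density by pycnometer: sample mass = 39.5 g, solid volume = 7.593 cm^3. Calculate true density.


TD = 39.5 / 7.593 = 5.202 g/cm^3

5.202


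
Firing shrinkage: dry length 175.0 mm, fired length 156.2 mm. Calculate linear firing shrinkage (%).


FS = (175.0 - 156.2) / 175.0 * 100 = 10.74%

10.74


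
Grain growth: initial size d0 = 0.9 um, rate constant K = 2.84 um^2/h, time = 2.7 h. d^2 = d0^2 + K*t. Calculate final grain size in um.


d^2 = 0.9^2 + 2.84*2.7 = 8.478
d = sqrt(8.478) = 2.91 um

2.91


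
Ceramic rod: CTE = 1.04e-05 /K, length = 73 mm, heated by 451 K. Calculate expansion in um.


dL = 1.04e-05 * 73 * 451 * 1000 = 342.399 um

342.399


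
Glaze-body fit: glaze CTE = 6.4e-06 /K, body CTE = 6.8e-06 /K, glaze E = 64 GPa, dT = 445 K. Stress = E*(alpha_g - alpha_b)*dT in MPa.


Stress = 64*1000*(6.4e-06 - 6.8e-06)*445 = -11.4 MPa

-11.4


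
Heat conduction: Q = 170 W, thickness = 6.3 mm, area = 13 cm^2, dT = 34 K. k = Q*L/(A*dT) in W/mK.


k = 170*6.3/1000/(13/10000*34) = 24.23 W/mK

24.23


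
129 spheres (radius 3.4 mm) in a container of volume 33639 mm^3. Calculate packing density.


V_sphere = 4/3*pi*3.4^3 = 164.6362 mm^3
Total V = 129*164.6362 = 21238.0698 mm^3
PD = 21238.0698 / 33639 = 0.631

0.631


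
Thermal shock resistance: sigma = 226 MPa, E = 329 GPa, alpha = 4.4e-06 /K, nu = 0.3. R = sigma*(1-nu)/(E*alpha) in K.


R = 226*(1-0.3)/(329*1000*4.4e-06) = 109 K

109


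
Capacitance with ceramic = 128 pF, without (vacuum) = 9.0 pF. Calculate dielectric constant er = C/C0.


er = 128 / 9.0 = 14.22

14.22


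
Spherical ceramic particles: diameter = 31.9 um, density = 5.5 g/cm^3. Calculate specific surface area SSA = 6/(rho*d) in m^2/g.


SSA = 6 / (5.5 * 31.9) = 0.034 m^2/g

0.034


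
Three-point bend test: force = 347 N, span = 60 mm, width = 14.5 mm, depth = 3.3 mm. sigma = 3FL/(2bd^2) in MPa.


sigma = 3*347*60/(2*14.5*3.3^2) = 197.8 MPa

197.8
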